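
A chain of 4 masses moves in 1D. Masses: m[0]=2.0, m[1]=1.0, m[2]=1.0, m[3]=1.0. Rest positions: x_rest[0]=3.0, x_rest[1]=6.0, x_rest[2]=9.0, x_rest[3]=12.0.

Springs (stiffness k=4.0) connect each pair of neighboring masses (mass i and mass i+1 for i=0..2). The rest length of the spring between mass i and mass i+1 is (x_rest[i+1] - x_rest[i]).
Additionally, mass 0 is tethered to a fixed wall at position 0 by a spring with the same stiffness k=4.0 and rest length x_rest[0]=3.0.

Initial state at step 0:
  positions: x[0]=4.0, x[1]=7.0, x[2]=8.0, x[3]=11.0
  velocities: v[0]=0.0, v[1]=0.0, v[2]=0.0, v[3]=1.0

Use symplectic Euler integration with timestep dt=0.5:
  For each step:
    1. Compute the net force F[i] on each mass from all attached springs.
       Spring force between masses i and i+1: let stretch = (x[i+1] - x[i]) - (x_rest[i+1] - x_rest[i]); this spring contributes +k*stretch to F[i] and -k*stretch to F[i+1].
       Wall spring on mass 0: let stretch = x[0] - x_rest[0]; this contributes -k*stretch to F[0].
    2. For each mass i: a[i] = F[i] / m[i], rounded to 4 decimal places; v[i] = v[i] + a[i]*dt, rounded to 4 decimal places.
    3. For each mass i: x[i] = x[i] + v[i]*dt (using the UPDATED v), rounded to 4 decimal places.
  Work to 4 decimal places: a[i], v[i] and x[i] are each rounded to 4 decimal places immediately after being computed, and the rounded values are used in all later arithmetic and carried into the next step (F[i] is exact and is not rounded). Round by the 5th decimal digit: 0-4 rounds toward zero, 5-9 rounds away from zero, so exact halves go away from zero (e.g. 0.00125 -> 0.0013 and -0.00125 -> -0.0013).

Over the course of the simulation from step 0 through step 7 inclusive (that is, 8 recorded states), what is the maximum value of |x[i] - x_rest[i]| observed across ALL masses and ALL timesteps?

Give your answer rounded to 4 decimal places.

Answer: 1.6250

Derivation:
Step 0: x=[4.0000 7.0000 8.0000 11.0000] v=[0.0000 0.0000 0.0000 1.0000]
Step 1: x=[3.5000 5.0000 10.0000 11.5000] v=[-1.0000 -4.0000 4.0000 1.0000]
Step 2: x=[2.0000 6.5000 8.5000 13.5000] v=[-3.0000 3.0000 -3.0000 4.0000]
Step 3: x=[1.7500 5.5000 10.0000 13.5000] v=[-0.5000 -2.0000 3.0000 0.0000]
Step 4: x=[2.5000 5.2500 10.5000 13.0000] v=[1.5000 -0.5000 1.0000 -1.0000]
Step 5: x=[3.3750 7.5000 8.2500 13.0000] v=[1.7500 4.5000 -4.5000 0.0000]
Step 6: x=[4.6250 6.3750 10.0000 11.2500] v=[2.5000 -2.2500 3.5000 -3.5000]
Step 7: x=[4.4375 7.1250 9.3750 11.2500] v=[-0.3750 1.5000 -1.2500 0.0000]
Max displacement = 1.6250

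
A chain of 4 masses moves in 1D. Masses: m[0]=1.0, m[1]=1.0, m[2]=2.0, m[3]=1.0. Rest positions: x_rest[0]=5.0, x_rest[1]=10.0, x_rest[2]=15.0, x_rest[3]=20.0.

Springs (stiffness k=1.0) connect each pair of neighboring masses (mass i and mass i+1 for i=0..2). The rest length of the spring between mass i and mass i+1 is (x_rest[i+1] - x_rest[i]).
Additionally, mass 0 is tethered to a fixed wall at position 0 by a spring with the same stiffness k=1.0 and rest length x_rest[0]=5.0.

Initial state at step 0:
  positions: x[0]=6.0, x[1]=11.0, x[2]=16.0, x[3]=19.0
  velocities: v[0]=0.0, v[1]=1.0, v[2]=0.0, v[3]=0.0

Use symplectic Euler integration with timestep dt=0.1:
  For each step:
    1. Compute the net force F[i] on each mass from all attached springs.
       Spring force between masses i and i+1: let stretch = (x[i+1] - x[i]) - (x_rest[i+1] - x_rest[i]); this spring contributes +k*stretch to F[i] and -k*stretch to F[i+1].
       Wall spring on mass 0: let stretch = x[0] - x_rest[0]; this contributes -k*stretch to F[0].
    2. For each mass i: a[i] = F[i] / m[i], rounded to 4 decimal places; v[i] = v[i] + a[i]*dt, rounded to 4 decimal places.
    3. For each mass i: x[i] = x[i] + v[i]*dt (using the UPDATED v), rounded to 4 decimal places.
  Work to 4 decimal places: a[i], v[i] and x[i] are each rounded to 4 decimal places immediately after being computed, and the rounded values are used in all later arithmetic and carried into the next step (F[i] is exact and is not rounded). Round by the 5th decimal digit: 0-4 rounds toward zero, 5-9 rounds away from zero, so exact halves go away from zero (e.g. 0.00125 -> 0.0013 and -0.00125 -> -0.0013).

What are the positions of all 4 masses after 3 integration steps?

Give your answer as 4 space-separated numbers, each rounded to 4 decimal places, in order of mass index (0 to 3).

Step 0: x=[6.0000 11.0000 16.0000 19.0000] v=[0.0000 1.0000 0.0000 0.0000]
Step 1: x=[5.9900 11.1000 15.9900 19.0200] v=[-0.1000 1.0000 -0.1000 0.2000]
Step 2: x=[5.9712 11.1978 15.9707 19.0597] v=[-0.1880 0.9780 -0.1930 0.3970]
Step 3: x=[5.9450 11.2911 15.9430 19.1185] v=[-0.2625 0.9326 -0.2772 0.5881]

Answer: 5.9450 11.2911 15.9430 19.1185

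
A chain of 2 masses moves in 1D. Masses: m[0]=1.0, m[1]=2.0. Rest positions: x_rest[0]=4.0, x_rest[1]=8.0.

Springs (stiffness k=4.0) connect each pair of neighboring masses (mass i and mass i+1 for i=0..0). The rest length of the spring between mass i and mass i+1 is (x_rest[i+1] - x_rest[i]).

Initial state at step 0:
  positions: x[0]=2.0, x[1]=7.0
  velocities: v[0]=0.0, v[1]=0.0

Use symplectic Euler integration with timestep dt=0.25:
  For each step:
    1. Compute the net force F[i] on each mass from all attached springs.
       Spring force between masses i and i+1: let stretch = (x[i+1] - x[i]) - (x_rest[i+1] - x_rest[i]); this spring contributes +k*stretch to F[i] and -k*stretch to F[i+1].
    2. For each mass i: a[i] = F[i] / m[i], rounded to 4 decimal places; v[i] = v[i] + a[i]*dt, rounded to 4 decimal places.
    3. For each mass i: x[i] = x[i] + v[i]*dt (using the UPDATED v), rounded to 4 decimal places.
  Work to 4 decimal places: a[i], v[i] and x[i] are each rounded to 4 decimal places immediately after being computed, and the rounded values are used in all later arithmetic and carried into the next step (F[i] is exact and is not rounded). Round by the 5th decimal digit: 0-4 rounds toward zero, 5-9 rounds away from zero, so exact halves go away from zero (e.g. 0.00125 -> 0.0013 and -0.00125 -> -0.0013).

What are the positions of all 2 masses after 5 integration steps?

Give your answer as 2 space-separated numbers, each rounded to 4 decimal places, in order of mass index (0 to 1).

Step 0: x=[2.0000 7.0000] v=[0.0000 0.0000]
Step 1: x=[2.2500 6.8750] v=[1.0000 -0.5000]
Step 2: x=[2.6563 6.6719] v=[1.6250 -0.8125]
Step 3: x=[3.0665 6.4668] v=[1.6406 -0.8203]
Step 4: x=[3.3267 6.3367] v=[1.0409 -0.5205]
Step 5: x=[3.3394 6.3303] v=[0.0509 -0.0255]

Answer: 3.3394 6.3303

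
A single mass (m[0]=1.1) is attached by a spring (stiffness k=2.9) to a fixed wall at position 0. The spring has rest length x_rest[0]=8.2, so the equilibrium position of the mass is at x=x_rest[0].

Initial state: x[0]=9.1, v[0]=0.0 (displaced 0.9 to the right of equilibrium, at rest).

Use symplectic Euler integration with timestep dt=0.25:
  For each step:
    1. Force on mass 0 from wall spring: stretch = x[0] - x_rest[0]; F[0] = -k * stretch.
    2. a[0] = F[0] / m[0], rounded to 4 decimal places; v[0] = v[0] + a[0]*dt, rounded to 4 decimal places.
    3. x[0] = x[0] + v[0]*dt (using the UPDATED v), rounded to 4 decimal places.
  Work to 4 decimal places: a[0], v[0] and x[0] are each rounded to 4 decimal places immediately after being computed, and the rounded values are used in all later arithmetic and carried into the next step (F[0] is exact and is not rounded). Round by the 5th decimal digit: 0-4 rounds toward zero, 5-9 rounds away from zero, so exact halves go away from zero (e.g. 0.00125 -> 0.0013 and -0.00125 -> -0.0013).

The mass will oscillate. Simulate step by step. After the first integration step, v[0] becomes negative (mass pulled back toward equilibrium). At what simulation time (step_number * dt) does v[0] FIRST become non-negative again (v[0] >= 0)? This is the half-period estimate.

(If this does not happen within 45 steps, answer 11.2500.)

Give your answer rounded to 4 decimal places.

Step 0: x=[9.1000] v=[0.0000]
Step 1: x=[8.9517] v=[-0.5932]
Step 2: x=[8.6795] v=[-1.0887]
Step 3: x=[8.3283] v=[-1.4047]
Step 4: x=[7.9560] v=[-1.4893]
Step 5: x=[7.6239] v=[-1.3285]
Step 6: x=[7.3867] v=[-0.9488]
Step 7: x=[7.2835] v=[-0.4128]
Step 8: x=[7.3313] v=[0.1913]
First v>=0 after going negative at step 8, time=2.0000

Answer: 2.0000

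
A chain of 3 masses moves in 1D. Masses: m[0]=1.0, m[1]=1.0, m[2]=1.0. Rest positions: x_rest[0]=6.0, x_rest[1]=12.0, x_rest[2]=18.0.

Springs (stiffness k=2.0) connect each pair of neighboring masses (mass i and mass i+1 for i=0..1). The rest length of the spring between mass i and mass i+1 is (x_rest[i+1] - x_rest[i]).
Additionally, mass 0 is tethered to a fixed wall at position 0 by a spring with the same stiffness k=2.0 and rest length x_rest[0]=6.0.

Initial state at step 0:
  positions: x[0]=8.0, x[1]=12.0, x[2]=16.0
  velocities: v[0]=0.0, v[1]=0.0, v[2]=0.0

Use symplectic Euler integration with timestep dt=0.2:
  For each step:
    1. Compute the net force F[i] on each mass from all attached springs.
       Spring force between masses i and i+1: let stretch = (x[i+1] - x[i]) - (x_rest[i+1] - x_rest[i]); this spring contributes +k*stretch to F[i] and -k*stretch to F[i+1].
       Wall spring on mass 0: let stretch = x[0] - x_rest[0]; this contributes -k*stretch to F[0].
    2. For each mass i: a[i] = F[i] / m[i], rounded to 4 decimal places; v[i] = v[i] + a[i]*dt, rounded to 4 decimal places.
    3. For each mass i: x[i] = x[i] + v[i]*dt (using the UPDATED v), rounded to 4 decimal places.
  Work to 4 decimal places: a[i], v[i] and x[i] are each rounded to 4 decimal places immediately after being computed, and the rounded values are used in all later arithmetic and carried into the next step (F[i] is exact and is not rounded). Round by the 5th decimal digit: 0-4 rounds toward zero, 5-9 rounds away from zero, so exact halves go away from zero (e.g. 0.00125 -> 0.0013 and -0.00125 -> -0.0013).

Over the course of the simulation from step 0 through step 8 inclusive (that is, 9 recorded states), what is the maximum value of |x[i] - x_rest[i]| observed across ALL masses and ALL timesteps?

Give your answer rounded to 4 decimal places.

Step 0: x=[8.0000 12.0000 16.0000] v=[0.0000 0.0000 0.0000]
Step 1: x=[7.6800 12.0000 16.1600] v=[-1.6000 0.0000 0.8000]
Step 2: x=[7.0912 11.9872 16.4672] v=[-2.9440 -0.0640 1.5360]
Step 3: x=[6.3268 11.9411 16.8960] v=[-3.8221 -0.2304 2.1440]
Step 4: x=[5.5054 11.8423 17.4084] v=[-4.1071 -0.4942 2.5620]
Step 5: x=[4.7505 11.6818 17.9555] v=[-3.7745 -0.8025 2.7356]
Step 6: x=[4.1701 11.4687 18.4807] v=[-2.9022 -1.0655 2.6261]
Step 7: x=[3.8399 11.2327 18.9250] v=[-1.6508 -1.1801 2.2213]
Step 8: x=[3.7940 11.0206 19.2339] v=[-0.2296 -1.0603 1.5444]
Max displacement = 2.2060

Answer: 2.2060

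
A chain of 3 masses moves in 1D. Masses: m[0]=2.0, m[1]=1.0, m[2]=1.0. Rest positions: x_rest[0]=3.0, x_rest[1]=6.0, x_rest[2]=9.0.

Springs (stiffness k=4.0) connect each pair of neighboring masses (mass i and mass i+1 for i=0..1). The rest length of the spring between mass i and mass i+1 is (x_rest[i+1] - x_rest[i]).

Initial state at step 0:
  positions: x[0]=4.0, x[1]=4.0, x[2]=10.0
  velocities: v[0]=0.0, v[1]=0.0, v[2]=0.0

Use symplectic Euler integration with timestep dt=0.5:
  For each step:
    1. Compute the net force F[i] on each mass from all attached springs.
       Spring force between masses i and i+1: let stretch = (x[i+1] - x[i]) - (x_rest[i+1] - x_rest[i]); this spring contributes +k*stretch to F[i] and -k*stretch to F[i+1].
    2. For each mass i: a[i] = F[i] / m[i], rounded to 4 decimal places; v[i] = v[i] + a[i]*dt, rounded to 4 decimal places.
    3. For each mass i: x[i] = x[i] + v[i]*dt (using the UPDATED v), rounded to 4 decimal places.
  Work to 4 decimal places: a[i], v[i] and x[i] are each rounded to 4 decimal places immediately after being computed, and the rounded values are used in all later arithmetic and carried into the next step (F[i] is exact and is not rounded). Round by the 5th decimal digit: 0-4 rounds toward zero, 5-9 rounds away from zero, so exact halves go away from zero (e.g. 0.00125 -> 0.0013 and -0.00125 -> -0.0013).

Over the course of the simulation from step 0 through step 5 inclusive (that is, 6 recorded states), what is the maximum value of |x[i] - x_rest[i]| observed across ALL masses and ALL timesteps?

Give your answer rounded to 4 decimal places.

Answer: 4.0000

Derivation:
Step 0: x=[4.0000 4.0000 10.0000] v=[0.0000 0.0000 0.0000]
Step 1: x=[2.5000 10.0000 7.0000] v=[-3.0000 12.0000 -6.0000]
Step 2: x=[3.2500 5.5000 10.0000] v=[1.5000 -9.0000 6.0000]
Step 3: x=[3.6250 3.2500 11.5000] v=[0.7500 -4.5000 3.0000]
Step 4: x=[2.3125 9.6250 7.7500] v=[-2.6250 12.7500 -7.5000]
Step 5: x=[3.1563 6.8125 8.8750] v=[1.6875 -5.6250 2.2500]
Max displacement = 4.0000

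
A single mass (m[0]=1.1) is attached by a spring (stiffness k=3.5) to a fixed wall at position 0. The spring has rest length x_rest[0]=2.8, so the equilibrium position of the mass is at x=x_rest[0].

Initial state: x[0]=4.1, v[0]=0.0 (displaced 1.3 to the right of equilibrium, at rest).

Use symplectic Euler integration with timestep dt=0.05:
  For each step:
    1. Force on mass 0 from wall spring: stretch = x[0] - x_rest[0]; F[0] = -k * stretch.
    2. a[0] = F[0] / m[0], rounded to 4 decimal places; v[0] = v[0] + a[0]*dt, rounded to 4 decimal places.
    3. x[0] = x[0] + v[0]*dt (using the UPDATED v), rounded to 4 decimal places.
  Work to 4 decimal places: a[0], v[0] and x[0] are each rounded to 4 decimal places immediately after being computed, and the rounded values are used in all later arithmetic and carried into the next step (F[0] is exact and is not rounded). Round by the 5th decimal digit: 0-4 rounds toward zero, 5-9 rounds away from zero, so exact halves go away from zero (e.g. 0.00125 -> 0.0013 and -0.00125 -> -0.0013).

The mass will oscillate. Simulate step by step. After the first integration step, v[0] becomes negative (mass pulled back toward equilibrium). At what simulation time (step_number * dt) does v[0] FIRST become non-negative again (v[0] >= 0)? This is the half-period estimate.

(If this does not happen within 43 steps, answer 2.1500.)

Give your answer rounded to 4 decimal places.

Step 0: x=[4.1000] v=[0.0000]
Step 1: x=[4.0897] v=[-0.2068]
Step 2: x=[4.0691] v=[-0.4120]
Step 3: x=[4.0384] v=[-0.6139]
Step 4: x=[3.9979] v=[-0.8109]
Step 5: x=[3.9478] v=[-1.0015]
Step 6: x=[3.8886] v=[-1.1841]
Step 7: x=[3.8207] v=[-1.3573]
Step 8: x=[3.7447] v=[-1.5197]
Step 9: x=[3.6612] v=[-1.6700]
Step 10: x=[3.5709] v=[-1.8070]
Step 11: x=[3.4744] v=[-1.9296]
Step 12: x=[3.3726] v=[-2.0369]
Step 13: x=[3.2662] v=[-2.1280]
Step 14: x=[3.1561] v=[-2.2022]
Step 15: x=[3.0432] v=[-2.2589]
Step 16: x=[2.9283] v=[-2.2976]
Step 17: x=[2.8124] v=[-2.3180]
Step 18: x=[2.6964] v=[-2.3200]
Step 19: x=[2.5812] v=[-2.3035]
Step 20: x=[2.4678] v=[-2.2687]
Step 21: x=[2.3570] v=[-2.2159]
Step 22: x=[2.2497] v=[-2.1454]
Step 23: x=[2.1468] v=[-2.0579]
Step 24: x=[2.0491] v=[-1.9540]
Step 25: x=[1.9574] v=[-1.8345]
Step 26: x=[1.8724] v=[-1.7005]
Step 27: x=[1.7948] v=[-1.5529]
Step 28: x=[1.7252] v=[-1.3930]
Step 29: x=[1.6641] v=[-1.2220]
Step 30: x=[1.6120] v=[-1.0413]
Step 31: x=[1.5694] v=[-0.8523]
Step 32: x=[1.5366] v=[-0.6565]
Step 33: x=[1.5138] v=[-0.4555]
Step 34: x=[1.5013] v=[-0.2509]
Step 35: x=[1.4991] v=[-0.0443]
Step 36: x=[1.5072] v=[0.1627]
First v>=0 after going negative at step 36, time=1.8000

Answer: 1.8000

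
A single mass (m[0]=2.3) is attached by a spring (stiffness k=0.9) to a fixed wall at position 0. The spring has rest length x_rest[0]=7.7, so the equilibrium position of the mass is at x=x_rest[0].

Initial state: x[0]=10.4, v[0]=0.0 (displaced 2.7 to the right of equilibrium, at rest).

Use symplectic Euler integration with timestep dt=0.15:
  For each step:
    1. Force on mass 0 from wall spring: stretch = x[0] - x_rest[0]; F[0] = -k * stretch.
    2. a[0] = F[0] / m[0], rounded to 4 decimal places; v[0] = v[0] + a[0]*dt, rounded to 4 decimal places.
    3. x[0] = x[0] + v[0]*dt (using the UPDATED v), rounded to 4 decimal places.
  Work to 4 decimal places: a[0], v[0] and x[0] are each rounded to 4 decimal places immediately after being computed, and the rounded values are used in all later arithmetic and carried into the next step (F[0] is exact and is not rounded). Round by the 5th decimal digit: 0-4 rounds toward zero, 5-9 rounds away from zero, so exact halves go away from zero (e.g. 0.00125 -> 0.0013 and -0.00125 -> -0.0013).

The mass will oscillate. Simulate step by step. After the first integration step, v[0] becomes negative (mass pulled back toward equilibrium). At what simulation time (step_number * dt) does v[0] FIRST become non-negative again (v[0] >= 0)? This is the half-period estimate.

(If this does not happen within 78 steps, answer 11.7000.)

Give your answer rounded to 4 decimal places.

Step 0: x=[10.4000] v=[0.0000]
Step 1: x=[10.3762] v=[-0.1585]
Step 2: x=[10.3289] v=[-0.3156]
Step 3: x=[10.2584] v=[-0.4699]
Step 4: x=[10.1654] v=[-0.6201]
Step 5: x=[10.0507] v=[-0.7648]
Step 6: x=[9.9153] v=[-0.9028]
Step 7: x=[9.7604] v=[-1.0328]
Step 8: x=[9.5873] v=[-1.1537]
Step 9: x=[9.3976] v=[-1.2645]
Step 10: x=[9.1930] v=[-1.3641]
Step 11: x=[8.9752] v=[-1.4517]
Step 12: x=[8.7462] v=[-1.5266]
Step 13: x=[8.5080] v=[-1.5880]
Step 14: x=[8.2627] v=[-1.6354]
Step 15: x=[8.0124] v=[-1.6684]
Step 16: x=[7.7594] v=[-1.6867]
Step 17: x=[7.5059] v=[-1.6902]
Step 18: x=[7.2541] v=[-1.6788]
Step 19: x=[7.0062] v=[-1.6526]
Step 20: x=[6.7644] v=[-1.6119]
Step 21: x=[6.5309] v=[-1.5570]
Step 22: x=[6.3076] v=[-1.4884]
Step 23: x=[6.0966] v=[-1.4067]
Step 24: x=[5.8997] v=[-1.3126]
Step 25: x=[5.7187] v=[-1.2069]
Step 26: x=[5.5551] v=[-1.0906]
Step 27: x=[5.4104] v=[-0.9647]
Step 28: x=[5.2859] v=[-0.8303]
Step 29: x=[5.1826] v=[-0.6886]
Step 30: x=[5.1015] v=[-0.5408]
Step 31: x=[5.0433] v=[-0.3883]
Step 32: x=[5.0084] v=[-0.2324]
Step 33: x=[4.9972] v=[-0.0744]
Step 34: x=[5.0098] v=[0.0842]
First v>=0 after going negative at step 34, time=5.1000

Answer: 5.1000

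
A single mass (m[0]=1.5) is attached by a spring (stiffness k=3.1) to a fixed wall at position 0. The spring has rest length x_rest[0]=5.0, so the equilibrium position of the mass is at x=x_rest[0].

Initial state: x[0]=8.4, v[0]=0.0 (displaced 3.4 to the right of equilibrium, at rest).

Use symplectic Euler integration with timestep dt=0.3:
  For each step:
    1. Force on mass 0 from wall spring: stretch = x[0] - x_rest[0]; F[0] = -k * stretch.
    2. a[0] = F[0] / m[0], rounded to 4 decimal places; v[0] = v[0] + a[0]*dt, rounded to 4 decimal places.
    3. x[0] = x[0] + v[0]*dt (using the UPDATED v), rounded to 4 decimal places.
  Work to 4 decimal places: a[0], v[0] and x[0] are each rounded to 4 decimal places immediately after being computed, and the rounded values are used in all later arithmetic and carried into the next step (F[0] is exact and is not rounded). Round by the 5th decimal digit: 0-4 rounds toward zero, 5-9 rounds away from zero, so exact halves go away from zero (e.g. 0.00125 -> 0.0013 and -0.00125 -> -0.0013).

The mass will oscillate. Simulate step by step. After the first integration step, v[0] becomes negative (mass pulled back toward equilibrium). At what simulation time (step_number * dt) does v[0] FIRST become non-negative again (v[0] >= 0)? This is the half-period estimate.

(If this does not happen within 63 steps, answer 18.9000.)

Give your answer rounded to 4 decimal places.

Step 0: x=[8.4000] v=[0.0000]
Step 1: x=[7.7676] v=[-2.1080]
Step 2: x=[6.6204] v=[-3.8239]
Step 3: x=[5.1719] v=[-4.8285]
Step 4: x=[3.6914] v=[-4.9351]
Step 5: x=[2.4543] v=[-4.1238]
Step 6: x=[1.6907] v=[-2.5455]
Step 7: x=[1.5426] v=[-0.4937]
Step 8: x=[2.0376] v=[1.6499]
First v>=0 after going negative at step 8, time=2.4000

Answer: 2.4000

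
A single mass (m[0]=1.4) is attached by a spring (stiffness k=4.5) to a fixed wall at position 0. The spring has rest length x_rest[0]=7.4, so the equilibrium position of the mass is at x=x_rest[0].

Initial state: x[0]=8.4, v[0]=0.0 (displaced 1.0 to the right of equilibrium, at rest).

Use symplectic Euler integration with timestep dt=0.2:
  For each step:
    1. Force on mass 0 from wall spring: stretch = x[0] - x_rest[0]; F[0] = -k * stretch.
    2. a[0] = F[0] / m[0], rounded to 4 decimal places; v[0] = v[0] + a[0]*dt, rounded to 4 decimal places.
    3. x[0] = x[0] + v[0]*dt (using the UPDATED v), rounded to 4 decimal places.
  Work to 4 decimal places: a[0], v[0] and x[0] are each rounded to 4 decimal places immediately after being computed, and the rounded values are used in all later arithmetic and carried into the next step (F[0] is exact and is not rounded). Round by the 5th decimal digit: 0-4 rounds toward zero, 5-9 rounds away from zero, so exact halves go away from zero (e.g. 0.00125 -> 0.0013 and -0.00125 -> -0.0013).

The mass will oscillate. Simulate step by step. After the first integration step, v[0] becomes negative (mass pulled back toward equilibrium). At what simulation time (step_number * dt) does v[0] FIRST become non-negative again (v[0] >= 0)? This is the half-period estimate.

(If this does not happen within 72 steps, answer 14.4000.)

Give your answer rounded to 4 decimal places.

Step 0: x=[8.4000] v=[0.0000]
Step 1: x=[8.2714] v=[-0.6429]
Step 2: x=[8.0308] v=[-1.2031]
Step 3: x=[7.7091] v=[-1.6086]
Step 4: x=[7.3476] v=[-1.8073]
Step 5: x=[6.9929] v=[-1.7736]
Step 6: x=[6.6905] v=[-1.5119]
Step 7: x=[6.4793] v=[-1.0558]
Step 8: x=[6.3865] v=[-0.4639]
Step 9: x=[6.4240] v=[0.1876]
First v>=0 after going negative at step 9, time=1.8000

Answer: 1.8000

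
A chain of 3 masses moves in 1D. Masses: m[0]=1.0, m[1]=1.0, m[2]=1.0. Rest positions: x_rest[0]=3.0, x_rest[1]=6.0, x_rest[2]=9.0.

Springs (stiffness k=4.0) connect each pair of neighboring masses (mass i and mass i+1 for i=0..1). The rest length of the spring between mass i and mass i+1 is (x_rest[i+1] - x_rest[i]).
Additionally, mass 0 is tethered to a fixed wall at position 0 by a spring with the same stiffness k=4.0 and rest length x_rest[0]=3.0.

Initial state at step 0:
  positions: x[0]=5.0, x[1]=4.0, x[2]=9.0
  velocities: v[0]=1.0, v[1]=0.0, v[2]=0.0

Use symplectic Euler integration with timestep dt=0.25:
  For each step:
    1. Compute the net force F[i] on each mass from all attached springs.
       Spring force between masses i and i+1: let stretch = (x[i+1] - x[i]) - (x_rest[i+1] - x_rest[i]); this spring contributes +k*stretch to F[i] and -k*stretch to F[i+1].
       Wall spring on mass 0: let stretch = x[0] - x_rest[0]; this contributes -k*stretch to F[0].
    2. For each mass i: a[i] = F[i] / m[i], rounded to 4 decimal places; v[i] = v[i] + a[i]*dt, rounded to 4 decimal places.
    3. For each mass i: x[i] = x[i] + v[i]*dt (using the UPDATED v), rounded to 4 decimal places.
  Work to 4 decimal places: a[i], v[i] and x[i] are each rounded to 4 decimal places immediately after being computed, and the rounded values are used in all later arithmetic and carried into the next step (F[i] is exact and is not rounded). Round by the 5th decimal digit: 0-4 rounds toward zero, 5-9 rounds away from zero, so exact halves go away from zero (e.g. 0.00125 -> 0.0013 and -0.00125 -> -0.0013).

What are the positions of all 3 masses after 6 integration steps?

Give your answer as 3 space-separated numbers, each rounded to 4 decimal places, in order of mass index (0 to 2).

Step 0: x=[5.0000 4.0000 9.0000] v=[1.0000 0.0000 0.0000]
Step 1: x=[3.7500 5.5000 8.5000] v=[-5.0000 6.0000 -2.0000]
Step 2: x=[2.0000 7.3125 8.0000] v=[-7.0000 7.2500 -2.0000]
Step 3: x=[1.0781 7.9688 8.0781] v=[-3.6875 2.6250 0.3125]
Step 4: x=[1.6094 6.9297 8.8789] v=[2.1251 -4.1564 3.2032]
Step 5: x=[3.0684 5.0478 9.9424] v=[5.8360 -7.5275 4.2540]
Step 6: x=[4.2552 3.8947 10.5323] v=[4.7470 -4.6123 2.3594]

Answer: 4.2552 3.8947 10.5323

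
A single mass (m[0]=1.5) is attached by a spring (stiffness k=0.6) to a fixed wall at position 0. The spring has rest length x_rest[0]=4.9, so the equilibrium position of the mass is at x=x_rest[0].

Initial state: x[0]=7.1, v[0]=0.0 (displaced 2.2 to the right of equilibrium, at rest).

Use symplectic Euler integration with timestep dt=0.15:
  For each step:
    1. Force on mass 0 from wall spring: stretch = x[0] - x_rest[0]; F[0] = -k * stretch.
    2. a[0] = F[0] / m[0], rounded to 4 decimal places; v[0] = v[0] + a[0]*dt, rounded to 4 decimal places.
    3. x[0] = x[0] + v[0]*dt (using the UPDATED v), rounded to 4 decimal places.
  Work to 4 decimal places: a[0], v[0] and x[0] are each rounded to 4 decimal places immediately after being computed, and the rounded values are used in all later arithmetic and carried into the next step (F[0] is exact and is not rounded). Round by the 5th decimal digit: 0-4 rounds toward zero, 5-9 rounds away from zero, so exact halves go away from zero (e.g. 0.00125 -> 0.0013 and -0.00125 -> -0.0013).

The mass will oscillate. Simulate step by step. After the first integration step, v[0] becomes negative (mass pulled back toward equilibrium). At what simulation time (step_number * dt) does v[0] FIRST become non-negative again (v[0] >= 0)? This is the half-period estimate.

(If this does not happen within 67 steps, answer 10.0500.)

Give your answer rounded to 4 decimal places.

Answer: 5.1000

Derivation:
Step 0: x=[7.1000] v=[0.0000]
Step 1: x=[7.0802] v=[-0.1320]
Step 2: x=[7.0408] v=[-0.2628]
Step 3: x=[6.9821] v=[-0.3912]
Step 4: x=[6.9047] v=[-0.5161]
Step 5: x=[6.8092] v=[-0.6364]
Step 6: x=[6.6966] v=[-0.7510]
Step 7: x=[6.5678] v=[-0.8588]
Step 8: x=[6.4240] v=[-0.9589]
Step 9: x=[6.2665] v=[-1.0503]
Step 10: x=[6.0967] v=[-1.1323]
Step 11: x=[5.9161] v=[-1.2041]
Step 12: x=[5.7263] v=[-1.2651]
Step 13: x=[5.5291] v=[-1.3147]
Step 14: x=[5.3262] v=[-1.3524]
Step 15: x=[5.1195] v=[-1.3780]
Step 16: x=[4.9108] v=[-1.3912]
Step 17: x=[4.7020] v=[-1.3918]
Step 18: x=[4.4950] v=[-1.3799]
Step 19: x=[4.2917] v=[-1.3556]
Step 20: x=[4.0938] v=[-1.3191]
Step 21: x=[3.9032] v=[-1.2707]
Step 22: x=[3.7216] v=[-1.2109]
Step 23: x=[3.5506] v=[-1.1402]
Step 24: x=[3.3917] v=[-1.0592]
Step 25: x=[3.2464] v=[-0.9687]
Step 26: x=[3.1160] v=[-0.8695]
Step 27: x=[3.0016] v=[-0.7625]
Step 28: x=[2.9043] v=[-0.6486]
Step 29: x=[2.8250] v=[-0.5289]
Step 30: x=[2.7643] v=[-0.4044]
Step 31: x=[2.7229] v=[-0.2763]
Step 32: x=[2.7010] v=[-0.1457]
Step 33: x=[2.6989] v=[-0.0138]
Step 34: x=[2.7166] v=[0.1183]
First v>=0 after going negative at step 34, time=5.1000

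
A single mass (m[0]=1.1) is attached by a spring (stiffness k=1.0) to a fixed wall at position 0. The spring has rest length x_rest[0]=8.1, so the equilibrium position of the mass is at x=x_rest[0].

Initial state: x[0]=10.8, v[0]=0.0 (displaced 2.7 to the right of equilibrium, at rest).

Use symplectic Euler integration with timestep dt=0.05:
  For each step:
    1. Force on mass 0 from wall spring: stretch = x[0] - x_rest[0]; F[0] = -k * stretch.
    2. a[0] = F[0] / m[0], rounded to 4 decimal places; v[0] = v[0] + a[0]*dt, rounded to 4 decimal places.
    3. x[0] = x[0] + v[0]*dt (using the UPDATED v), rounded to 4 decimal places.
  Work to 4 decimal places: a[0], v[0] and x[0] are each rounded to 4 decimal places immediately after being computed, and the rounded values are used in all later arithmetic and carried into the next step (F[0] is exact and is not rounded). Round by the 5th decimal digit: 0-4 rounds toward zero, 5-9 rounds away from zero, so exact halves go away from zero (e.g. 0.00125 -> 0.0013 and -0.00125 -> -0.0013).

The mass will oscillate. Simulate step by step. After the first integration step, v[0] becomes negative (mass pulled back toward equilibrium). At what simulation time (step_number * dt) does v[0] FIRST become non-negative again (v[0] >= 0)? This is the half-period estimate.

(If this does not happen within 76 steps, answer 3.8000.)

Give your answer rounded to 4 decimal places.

Answer: 3.3000

Derivation:
Step 0: x=[10.8000] v=[0.0000]
Step 1: x=[10.7939] v=[-0.1227]
Step 2: x=[10.7816] v=[-0.2452]
Step 3: x=[10.7632] v=[-0.3671]
Step 4: x=[10.7388] v=[-0.4882]
Step 5: x=[10.7084] v=[-0.6081]
Step 6: x=[10.6721] v=[-0.7267]
Step 7: x=[10.6299] v=[-0.8436]
Step 8: x=[10.5820] v=[-0.9586]
Step 9: x=[10.5284] v=[-1.0714]
Step 10: x=[10.4693] v=[-1.1818]
Step 11: x=[10.4048] v=[-1.2895]
Step 12: x=[10.3351] v=[-1.3943]
Step 13: x=[10.2603] v=[-1.4959]
Step 14: x=[10.1806] v=[-1.5941]
Step 15: x=[10.0962] v=[-1.6887]
Step 16: x=[10.0072] v=[-1.7794]
Step 17: x=[9.9139] v=[-1.8661]
Step 18: x=[9.8165] v=[-1.9486]
Step 19: x=[9.7152] v=[-2.0266]
Step 20: x=[9.6102] v=[-2.1000]
Step 21: x=[9.5018] v=[-2.1686]
Step 22: x=[9.3902] v=[-2.2323]
Step 23: x=[9.2757] v=[-2.2909]
Step 24: x=[9.1585] v=[-2.3443]
Step 25: x=[9.0389] v=[-2.3924]
Step 26: x=[8.9171] v=[-2.4351]
Step 27: x=[8.7935] v=[-2.4722]
Step 28: x=[8.6683] v=[-2.5037]
Step 29: x=[8.5418] v=[-2.5295]
Step 30: x=[8.4143] v=[-2.5496]
Step 31: x=[8.2861] v=[-2.5639]
Step 32: x=[8.1575] v=[-2.5724]
Step 33: x=[8.0288] v=[-2.5750]
Step 34: x=[7.9002] v=[-2.5718]
Step 35: x=[7.7721] v=[-2.5627]
Step 36: x=[7.6447] v=[-2.5478]
Step 37: x=[7.5183] v=[-2.5271]
Step 38: x=[7.3933] v=[-2.5007]
Step 39: x=[7.2699] v=[-2.4686]
Step 40: x=[7.1484] v=[-2.4309]
Step 41: x=[7.0290] v=[-2.3876]
Step 42: x=[6.9121] v=[-2.3389]
Step 43: x=[6.7979] v=[-2.2849]
Step 44: x=[6.6866] v=[-2.2257]
Step 45: x=[6.5785] v=[-2.1615]
Step 46: x=[6.4739] v=[-2.0923]
Step 47: x=[6.3730] v=[-2.0184]
Step 48: x=[6.2760] v=[-1.9399]
Step 49: x=[6.1832] v=[-1.8570]
Step 50: x=[6.0947] v=[-1.7699]
Step 51: x=[6.0108] v=[-1.6788]
Step 52: x=[5.9316] v=[-1.5838]
Step 53: x=[5.8573] v=[-1.4852]
Step 54: x=[5.7881] v=[-1.3833]
Step 55: x=[5.7242] v=[-1.2782]
Step 56: x=[5.6657] v=[-1.1702]
Step 57: x=[5.6127] v=[-1.0596]
Step 58: x=[5.5654] v=[-0.9465]
Step 59: x=[5.5238] v=[-0.8313]
Step 60: x=[5.4881] v=[-0.7142]
Step 61: x=[5.4583] v=[-0.5955]
Step 62: x=[5.4345] v=[-0.4754]
Step 63: x=[5.4168] v=[-0.3542]
Step 64: x=[5.4052] v=[-0.2322]
Step 65: x=[5.3997] v=[-0.1097]
Step 66: x=[5.4004] v=[0.0130]
First v>=0 after going negative at step 66, time=3.3000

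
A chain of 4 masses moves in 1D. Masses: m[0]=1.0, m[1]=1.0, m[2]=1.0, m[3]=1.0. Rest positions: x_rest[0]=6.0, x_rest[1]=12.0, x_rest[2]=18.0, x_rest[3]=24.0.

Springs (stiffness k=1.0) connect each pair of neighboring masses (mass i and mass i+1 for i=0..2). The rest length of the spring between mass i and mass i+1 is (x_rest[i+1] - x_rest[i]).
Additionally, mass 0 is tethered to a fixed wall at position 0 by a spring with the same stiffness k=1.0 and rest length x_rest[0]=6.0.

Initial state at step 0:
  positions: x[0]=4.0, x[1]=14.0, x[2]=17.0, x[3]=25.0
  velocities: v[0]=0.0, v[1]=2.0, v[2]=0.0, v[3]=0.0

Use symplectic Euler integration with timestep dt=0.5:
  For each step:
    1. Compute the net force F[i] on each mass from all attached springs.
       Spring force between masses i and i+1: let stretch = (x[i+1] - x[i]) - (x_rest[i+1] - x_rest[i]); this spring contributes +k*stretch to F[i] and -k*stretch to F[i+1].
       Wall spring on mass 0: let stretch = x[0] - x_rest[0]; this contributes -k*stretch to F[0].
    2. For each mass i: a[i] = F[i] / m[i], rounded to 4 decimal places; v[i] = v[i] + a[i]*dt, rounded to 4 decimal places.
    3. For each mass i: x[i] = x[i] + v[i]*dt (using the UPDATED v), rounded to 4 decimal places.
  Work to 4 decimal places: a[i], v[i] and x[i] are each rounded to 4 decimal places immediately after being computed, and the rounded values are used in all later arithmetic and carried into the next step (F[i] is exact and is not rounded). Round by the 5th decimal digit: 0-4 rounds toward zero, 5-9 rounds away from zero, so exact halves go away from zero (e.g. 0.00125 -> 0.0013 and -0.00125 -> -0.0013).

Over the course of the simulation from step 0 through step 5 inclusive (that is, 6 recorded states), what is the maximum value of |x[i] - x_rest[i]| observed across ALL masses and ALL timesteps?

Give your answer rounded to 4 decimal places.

Step 0: x=[4.0000 14.0000 17.0000 25.0000] v=[0.0000 2.0000 0.0000 0.0000]
Step 1: x=[5.5000 13.2500 18.2500 24.5000] v=[3.0000 -1.5000 2.5000 -1.0000]
Step 2: x=[7.5625 11.8125 19.8125 23.9375] v=[4.1250 -2.8750 3.1250 -1.1250]
Step 3: x=[8.7969 11.3125 20.4063 23.8438] v=[2.4688 -1.0000 1.1875 -0.1875]
Step 4: x=[8.4610 12.4571 19.5860 24.3907] v=[-0.6719 2.2891 -1.6407 1.0938]
Step 5: x=[7.0088 14.3849 18.1846 25.2365] v=[-2.9044 3.8555 -2.8028 1.6915]
Max displacement = 2.7969

Answer: 2.7969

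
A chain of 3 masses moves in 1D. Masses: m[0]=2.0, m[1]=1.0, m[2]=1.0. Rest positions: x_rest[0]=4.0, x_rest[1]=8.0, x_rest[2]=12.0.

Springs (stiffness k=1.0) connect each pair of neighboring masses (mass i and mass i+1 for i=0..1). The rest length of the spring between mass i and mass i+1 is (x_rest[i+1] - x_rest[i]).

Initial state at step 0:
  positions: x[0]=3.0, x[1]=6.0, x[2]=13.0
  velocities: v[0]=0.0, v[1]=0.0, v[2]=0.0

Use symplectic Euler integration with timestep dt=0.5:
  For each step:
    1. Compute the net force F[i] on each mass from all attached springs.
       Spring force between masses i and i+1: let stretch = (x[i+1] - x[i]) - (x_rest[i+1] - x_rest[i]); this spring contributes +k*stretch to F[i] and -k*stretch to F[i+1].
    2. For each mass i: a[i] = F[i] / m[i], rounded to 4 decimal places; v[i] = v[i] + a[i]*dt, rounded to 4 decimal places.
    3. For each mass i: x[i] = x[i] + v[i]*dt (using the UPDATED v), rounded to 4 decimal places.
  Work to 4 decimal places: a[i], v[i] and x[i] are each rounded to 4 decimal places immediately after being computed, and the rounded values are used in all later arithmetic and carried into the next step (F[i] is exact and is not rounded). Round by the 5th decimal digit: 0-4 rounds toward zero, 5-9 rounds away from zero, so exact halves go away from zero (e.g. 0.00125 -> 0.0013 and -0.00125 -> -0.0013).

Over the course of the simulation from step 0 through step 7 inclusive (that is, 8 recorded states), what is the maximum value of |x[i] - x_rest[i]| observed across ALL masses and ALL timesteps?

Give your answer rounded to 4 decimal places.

Answer: 2.6412

Derivation:
Step 0: x=[3.0000 6.0000 13.0000] v=[0.0000 0.0000 0.0000]
Step 1: x=[2.8750 7.0000 12.2500] v=[-0.2500 2.0000 -1.5000]
Step 2: x=[2.7656 8.2813 11.1875] v=[-0.2188 2.5625 -2.1250]
Step 3: x=[2.8457 8.9102 10.3985] v=[0.1602 1.2578 -1.5781]
Step 4: x=[3.1839 8.3951 10.2374] v=[0.6764 -1.0303 -0.3223]
Step 5: x=[3.6735 7.0377 10.6157] v=[0.9792 -2.7148 0.7566]
Step 6: x=[4.0837 5.7338 11.0995] v=[0.8203 -2.6079 0.9676]
Step 7: x=[4.2001 5.3588 11.2419] v=[0.2328 -0.7501 0.2848]
Max displacement = 2.6412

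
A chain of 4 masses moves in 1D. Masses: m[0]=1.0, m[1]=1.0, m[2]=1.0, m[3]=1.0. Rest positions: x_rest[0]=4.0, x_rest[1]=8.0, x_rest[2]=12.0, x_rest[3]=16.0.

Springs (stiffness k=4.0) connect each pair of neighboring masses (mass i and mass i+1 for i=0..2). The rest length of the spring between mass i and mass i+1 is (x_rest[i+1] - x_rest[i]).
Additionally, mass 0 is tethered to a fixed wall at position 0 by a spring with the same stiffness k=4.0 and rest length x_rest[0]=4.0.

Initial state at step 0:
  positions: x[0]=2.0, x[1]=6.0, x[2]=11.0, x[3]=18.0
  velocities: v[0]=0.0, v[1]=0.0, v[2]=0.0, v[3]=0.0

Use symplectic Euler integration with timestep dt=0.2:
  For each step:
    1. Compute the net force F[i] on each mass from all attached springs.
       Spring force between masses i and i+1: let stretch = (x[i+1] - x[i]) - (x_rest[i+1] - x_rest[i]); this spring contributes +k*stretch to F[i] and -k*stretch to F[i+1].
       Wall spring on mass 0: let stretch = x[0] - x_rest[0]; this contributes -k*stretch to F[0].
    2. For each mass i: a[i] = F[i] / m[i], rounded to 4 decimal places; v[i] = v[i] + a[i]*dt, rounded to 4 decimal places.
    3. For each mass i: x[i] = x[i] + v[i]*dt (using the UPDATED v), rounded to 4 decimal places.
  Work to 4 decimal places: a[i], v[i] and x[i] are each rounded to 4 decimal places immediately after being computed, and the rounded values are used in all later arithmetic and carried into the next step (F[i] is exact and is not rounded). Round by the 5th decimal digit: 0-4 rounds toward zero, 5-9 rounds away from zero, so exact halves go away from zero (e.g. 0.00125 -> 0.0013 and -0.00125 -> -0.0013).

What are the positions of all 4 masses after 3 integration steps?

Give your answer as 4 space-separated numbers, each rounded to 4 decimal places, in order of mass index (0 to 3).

Step 0: x=[2.0000 6.0000 11.0000 18.0000] v=[0.0000 0.0000 0.0000 0.0000]
Step 1: x=[2.3200 6.1600 11.3200 17.5200] v=[1.6000 0.8000 1.6000 -2.4000]
Step 2: x=[2.8832 6.5312 11.8064 16.6880] v=[2.8160 1.8560 2.4320 -4.1600]
Step 3: x=[3.5688 7.1628 12.2298 15.7149] v=[3.4278 3.1578 2.1171 -4.8653]

Answer: 3.5688 7.1628 12.2298 15.7149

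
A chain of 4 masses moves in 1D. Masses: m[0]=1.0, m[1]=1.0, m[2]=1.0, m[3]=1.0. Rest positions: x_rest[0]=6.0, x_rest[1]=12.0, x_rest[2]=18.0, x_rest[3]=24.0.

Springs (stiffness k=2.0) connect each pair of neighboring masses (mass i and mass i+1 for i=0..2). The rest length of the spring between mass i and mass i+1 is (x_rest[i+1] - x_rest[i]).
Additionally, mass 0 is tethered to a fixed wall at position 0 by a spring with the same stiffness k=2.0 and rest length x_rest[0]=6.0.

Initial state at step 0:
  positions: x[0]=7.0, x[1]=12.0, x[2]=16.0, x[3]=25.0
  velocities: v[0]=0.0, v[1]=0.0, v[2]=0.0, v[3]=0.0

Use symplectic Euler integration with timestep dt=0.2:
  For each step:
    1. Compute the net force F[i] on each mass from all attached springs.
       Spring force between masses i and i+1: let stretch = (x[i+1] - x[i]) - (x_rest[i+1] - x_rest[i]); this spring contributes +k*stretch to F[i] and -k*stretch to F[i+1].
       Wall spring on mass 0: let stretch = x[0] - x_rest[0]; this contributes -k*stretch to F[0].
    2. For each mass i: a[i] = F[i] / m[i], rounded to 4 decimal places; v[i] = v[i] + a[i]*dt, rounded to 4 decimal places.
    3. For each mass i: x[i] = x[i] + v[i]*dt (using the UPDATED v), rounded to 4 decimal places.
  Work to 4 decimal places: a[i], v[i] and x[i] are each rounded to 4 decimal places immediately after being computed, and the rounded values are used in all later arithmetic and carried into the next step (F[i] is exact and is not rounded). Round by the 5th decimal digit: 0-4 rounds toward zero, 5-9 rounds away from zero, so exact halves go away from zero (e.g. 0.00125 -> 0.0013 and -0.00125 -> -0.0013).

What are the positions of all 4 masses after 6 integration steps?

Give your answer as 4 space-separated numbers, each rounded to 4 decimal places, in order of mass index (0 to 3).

Step 0: x=[7.0000 12.0000 16.0000 25.0000] v=[0.0000 0.0000 0.0000 0.0000]
Step 1: x=[6.8400 11.9200 16.4000 24.7600] v=[-0.8000 -0.4000 2.0000 -1.2000]
Step 2: x=[6.5392 11.7920 17.1104 24.3312] v=[-1.5040 -0.6400 3.5520 -2.1440]
Step 3: x=[6.1355 11.6692 17.9730 23.8047] v=[-2.0186 -0.6138 4.3130 -2.6323]
Step 4: x=[5.6836 11.6080 18.7978 23.2917] v=[-2.2593 -0.3058 4.1242 -2.5650]
Step 5: x=[5.2510 11.6481 19.4070 22.8992] v=[-2.1630 0.2004 3.0458 -1.9626]
Step 6: x=[4.9101 11.7971 19.6748 22.7073] v=[-1.7046 0.7451 1.3391 -0.9595]

Answer: 4.9101 11.7971 19.6748 22.7073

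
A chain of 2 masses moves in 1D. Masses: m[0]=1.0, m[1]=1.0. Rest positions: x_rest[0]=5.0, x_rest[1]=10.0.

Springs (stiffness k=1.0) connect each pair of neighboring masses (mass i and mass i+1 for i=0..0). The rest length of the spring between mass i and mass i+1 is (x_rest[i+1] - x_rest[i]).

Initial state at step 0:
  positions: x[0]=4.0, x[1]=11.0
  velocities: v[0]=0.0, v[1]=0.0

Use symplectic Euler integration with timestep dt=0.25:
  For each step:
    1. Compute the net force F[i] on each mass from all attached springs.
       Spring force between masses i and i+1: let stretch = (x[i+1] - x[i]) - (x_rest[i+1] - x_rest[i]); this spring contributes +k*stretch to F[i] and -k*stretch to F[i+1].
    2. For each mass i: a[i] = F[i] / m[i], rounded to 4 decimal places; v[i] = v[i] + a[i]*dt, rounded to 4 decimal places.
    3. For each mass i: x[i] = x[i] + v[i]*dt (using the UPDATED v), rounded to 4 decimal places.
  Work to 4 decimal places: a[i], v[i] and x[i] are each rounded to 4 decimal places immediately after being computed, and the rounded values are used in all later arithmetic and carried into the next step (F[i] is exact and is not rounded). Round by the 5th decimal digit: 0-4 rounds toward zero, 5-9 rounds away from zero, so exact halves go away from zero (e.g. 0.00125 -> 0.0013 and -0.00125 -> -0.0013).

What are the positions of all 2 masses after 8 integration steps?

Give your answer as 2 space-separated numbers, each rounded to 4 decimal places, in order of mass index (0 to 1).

Step 0: x=[4.0000 11.0000] v=[0.0000 0.0000]
Step 1: x=[4.1250 10.8750] v=[0.5000 -0.5000]
Step 2: x=[4.3594 10.6406] v=[0.9375 -0.9375]
Step 3: x=[4.6739 10.3262] v=[1.2578 -1.2578]
Step 4: x=[5.0291 9.9710] v=[1.4209 -1.4209]
Step 5: x=[5.3807 9.6194] v=[1.4064 -1.4064]
Step 6: x=[5.6847 9.3154] v=[1.2161 -1.2161]
Step 7: x=[5.9032 9.0970] v=[0.8738 -0.8738]
Step 8: x=[6.0088 8.9914] v=[0.4223 -0.4223]

Answer: 6.0088 8.9914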